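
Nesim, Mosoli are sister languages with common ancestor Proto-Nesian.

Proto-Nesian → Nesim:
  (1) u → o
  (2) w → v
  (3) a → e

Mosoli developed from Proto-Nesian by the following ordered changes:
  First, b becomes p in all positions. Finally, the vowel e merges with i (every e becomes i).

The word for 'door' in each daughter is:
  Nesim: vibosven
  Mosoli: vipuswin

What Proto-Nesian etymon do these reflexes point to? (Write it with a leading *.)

*vibuswen

Position 3: Nesim has b, Mosoli has p. Nesim preserves b here (none of its changes turn any other segment into b), so the proto-segment is *b.
Position 6: Nesim has v, Mosoli has w. Mosoli preserves w here (none of its changes turn any other segment into w), so the proto-segment is *w.
This points to *vibuswen. Verify forward in each daughter:
Nesim: *vibuswen > viboswen > vibosven  (by vowel merger, unconditioned shift)
Mosoli: start from *vibuswen.
  rule 1 (unconditioned shift): vibuswen → vipuswen
  rule 2 (vowel merger): vipuswen → vipuswin
  ⇒ Mosoli vipuswin
Only *vibuswen yields all of Nesim vibosven, Mosoli vipuswin.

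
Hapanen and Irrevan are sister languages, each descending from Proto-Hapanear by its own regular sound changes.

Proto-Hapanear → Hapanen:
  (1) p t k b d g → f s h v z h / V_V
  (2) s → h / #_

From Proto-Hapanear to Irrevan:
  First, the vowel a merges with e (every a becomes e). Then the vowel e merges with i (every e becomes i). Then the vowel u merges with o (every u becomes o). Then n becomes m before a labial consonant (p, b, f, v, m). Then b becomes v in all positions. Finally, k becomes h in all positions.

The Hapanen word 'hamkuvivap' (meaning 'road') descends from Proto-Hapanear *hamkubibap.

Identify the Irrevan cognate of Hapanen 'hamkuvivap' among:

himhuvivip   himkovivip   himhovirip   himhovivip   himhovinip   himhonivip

Irrevan: *hamkubibap > hemkubibep > himkubibip > himkobibip > himkovivip > himhovivip  (by vowel merger, vowel merger, vowel merger, unconditioned shift, unconditioned shift)
The other candidates each miss or misapply at least one Irrevan change.

himhovivip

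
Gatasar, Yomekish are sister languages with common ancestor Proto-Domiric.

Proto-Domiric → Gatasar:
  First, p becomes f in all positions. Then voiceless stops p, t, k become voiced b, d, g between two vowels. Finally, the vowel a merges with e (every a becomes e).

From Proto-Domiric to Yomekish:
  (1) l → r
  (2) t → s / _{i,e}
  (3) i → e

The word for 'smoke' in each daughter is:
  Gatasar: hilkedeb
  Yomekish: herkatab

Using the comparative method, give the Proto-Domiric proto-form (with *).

Position 5: Gatasar has e, Yomekish has a. Yomekish preserves a here (none of its changes turn any other segment into a), so the proto-segment is *a.
Position 7: Gatasar has e, Yomekish has a. Yomekish preserves a here (none of its changes turn any other segment into a), so the proto-segment is *a.
Verify the candidate proto-form against each daughter:
Gatasar: *hilkatab
  hilkatab (rule 1 does not apply)
  hilkatab → hilkadab   [intervocalic voicing]
  hilkadab → hilkedeb   [vowel merger]
  giving Gatasar hilkedeb.
Yomekish: *hilkatab > hirkatab > herkatab  (by unconditioned shift, vowel merger)
No other proto-form is consistent with every reflex, so the reconstruction is *hilkatab.

*hilkatab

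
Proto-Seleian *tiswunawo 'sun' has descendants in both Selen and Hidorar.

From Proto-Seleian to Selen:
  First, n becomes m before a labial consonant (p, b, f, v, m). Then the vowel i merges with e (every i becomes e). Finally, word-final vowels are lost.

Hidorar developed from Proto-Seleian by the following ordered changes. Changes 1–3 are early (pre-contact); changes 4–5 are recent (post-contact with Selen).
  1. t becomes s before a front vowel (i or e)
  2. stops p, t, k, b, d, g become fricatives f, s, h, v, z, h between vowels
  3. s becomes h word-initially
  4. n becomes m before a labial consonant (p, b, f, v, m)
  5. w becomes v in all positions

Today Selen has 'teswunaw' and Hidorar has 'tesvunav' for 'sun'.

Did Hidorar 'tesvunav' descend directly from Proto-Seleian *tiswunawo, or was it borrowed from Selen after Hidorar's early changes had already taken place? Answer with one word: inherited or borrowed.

If inherited, *tiswunawo would pass through all of Hidorar's changes:
Hidorar: *tiswunawo > siswunawo > hiswunawo > hisvunavo  (by palatalisation, debuccalisation, unconditioned shift)
If borrowed from Selen 'teswunaw' after the early changes, it would undergo only the recent ones:
  rule 4 (nasal place assimilation): no change (teswunaw)
  rule 5 (unconditioned shift): teswunaw → tesvunav
  ⇒ as a loan: tesvunav
Hidorar 'tesvunav' matches the loan outcome 'tesvunav', not the inherited 'hisvunavo' — it skipped the early Hidorar changes, so it was borrowed from Selen.

borrowed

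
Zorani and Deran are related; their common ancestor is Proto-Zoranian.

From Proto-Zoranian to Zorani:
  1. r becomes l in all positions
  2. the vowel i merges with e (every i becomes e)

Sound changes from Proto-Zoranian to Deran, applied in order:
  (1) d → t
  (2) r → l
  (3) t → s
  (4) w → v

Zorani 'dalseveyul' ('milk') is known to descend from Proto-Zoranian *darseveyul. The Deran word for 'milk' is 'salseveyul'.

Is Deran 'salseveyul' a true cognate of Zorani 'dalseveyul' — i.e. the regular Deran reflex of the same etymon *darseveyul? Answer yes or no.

Derive the expected Deran reflex of *darseveyul:
Deran: start from *darseveyul.
  rule 1 (unconditioned shift): darseveyul → tarseveyul
  rule 2 (unconditioned shift): tarseveyul → talseveyul
  rule 3 (unconditioned shift): talseveyul → salseveyul
  rule 4: no change — salseveyul
  ⇒ Deran salseveyul
Deran 'salseveyul' matches the regular reflex exactly, so the pair is cognate.

yes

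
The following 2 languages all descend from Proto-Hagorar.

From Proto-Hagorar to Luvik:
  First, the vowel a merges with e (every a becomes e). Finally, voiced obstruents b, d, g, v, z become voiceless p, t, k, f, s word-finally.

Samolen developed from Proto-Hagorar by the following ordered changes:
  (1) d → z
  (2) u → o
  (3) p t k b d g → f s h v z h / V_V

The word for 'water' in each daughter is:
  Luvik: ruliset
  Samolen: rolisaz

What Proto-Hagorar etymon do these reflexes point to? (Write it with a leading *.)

*rulisad

Position 6: Luvik has e, Samolen has a. Samolen preserves a here (none of its changes turn any other segment into a), so the proto-segment is *a.
Position 2: Luvik has u, Samolen has o. Luvik preserves u here (none of its changes turn any other segment into u), so the proto-segment is *u.
Verify the candidate proto-form against each daughter:
Luvik: *rulisad
  rulisad → rulised   [vowel merger]
  rulised → ruliset   [final devoicing]
  giving Luvik ruliset.
Samolen: *rulisad
  rulisad → rulisaz   [unconditioned shift]
  rulisaz → rolisaz   [vowel merger]
  rolisaz (rule 3 does not apply)
  giving Samolen rolisaz.
Only *rulisad yields all of Luvik ruliset, Samolen rolisaz.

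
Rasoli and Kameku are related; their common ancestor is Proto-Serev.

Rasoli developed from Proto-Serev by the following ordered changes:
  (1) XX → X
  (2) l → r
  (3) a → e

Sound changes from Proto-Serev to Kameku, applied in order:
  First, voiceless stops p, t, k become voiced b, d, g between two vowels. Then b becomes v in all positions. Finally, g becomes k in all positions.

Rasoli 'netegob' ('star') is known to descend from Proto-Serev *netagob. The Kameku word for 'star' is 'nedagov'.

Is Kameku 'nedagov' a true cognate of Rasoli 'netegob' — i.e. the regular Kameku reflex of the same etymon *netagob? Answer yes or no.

Derive the expected Kameku reflex of *netagob:
Kameku: *netagob
  netagob → nedagob   [intervocalic voicing]
  nedagob → nedagov   [unconditioned shift]
  nedagov → nedakov   [unconditioned shift]
  giving Kameku nedakov.
The regular Kameku reflex would be 'nedakov', but the attested form is 'nedagov'. The correspondence is irregular, so they are not cognates (the Kameku form has a different source).

no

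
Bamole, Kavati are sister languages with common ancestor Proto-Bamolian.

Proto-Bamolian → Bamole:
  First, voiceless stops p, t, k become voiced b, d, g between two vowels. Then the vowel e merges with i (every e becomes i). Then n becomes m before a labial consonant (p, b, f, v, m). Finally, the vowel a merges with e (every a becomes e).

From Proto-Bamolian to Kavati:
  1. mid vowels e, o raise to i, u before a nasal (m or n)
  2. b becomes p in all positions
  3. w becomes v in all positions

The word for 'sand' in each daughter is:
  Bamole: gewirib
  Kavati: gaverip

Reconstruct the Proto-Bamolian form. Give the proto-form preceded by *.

Position 7: Bamole has b, Kavati has p. Taking the neighbouring segments as reconstructed: Bamole b can only go back to *b; Kavati p could go back to *p or *b — the one source consistent with every daughter is *b.
Position 2: Bamole has e, Kavati has a. Kavati preserves a here (none of its changes turn any other segment into a), so the proto-segment is *a.
Verify the candidate proto-form against each daughter:
Bamole: *gawerib
  gawerib (rule 1 does not apply)
  gawerib → gawirib   [vowel merger]
  gawirib (rule 3 does not apply)
  gawirib → gewirib   [vowel merger]
  giving Bamole gewirib.
Kavati: *gawerib
  gawerib (rule 1 does not apply)
  gawerib → gawerip   [unconditioned shift]
  gawerip → gaverip   [unconditioned shift]
  giving Kavati gaverip.
*gawerib is the unique common source.

*gawerib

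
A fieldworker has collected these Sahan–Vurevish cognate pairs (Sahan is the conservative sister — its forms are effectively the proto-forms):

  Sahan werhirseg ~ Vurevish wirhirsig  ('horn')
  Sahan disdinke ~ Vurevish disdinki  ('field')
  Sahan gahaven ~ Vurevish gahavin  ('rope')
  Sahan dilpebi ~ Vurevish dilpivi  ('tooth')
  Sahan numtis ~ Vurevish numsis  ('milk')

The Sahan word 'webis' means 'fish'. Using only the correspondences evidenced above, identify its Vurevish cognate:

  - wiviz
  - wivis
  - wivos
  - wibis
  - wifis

wivis

dilpebi ~ dilpivi — Sahan e corresponds to Vurevish i after a consonant, before a labial obstruent.
dilpebi ~ dilpivi — Sahan b corresponds to Vurevish v between vowels (before a front vowel).
Applying these to Sahan 'webis':
  webis → wibis   (e→i after a consonant, before a labial obstruent)
  wibis → wivis   (b→v between vowels (before a front vowel))
So the Vurevish cognate is 'wivis'.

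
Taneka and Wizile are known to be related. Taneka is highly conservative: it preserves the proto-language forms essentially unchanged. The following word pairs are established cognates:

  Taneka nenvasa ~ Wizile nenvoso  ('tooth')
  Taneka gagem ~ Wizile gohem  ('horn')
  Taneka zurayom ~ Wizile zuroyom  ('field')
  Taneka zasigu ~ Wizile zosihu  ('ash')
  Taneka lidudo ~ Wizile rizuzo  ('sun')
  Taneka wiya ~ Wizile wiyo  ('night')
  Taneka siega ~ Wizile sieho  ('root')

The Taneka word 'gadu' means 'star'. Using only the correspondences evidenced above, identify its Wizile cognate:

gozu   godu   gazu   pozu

nenvasa ~ nenvoso, gagem ~ gohem — Taneka a corresponds to Wizile o after a consonant, before a consonant other than r, m, n, p, b, f, v.
lidudo ~ rizuzo — Taneka d corresponds to Wizile z between vowels (before a back vowel).
Applying these to Taneka 'gadu':
  gadu → godu   (a→o after a consonant, before a consonant other than r, m, n, p, b, f, v)
  godu → gozu   (d→z between vowels (before a back vowel))
So the Wizile cognate is 'gozu'.

gozu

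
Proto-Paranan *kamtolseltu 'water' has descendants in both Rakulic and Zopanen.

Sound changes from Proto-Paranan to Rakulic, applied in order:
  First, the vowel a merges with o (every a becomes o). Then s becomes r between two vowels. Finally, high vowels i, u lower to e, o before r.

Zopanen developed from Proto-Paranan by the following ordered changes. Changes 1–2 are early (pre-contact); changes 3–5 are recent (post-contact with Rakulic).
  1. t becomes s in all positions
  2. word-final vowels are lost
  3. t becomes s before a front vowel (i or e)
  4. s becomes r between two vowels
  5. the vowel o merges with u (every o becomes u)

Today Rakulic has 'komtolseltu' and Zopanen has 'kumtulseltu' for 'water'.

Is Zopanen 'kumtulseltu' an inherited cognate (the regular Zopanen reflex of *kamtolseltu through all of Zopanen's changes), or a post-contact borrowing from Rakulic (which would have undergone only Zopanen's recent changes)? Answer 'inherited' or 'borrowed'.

borrowed

If inherited, *kamtolseltu would pass through all of Zopanen's changes:
Zopanen: *kamtolseltu > kamsolselsu > kamsolsels > kamsulsels  (by unconditioned shift, apocope, vowel merger)
If borrowed from Rakulic 'komtolseltu' after the early changes, it would undergo only the recent ones:
  rule 3 (palatalisation): no change (komtolseltu)
  rule 4 (rhotacism): no change (komtolseltu)
  rule 5 (vowel merger): komtolseltu → kumtulseltu
  ⇒ as a loan: kumtulseltu
Zopanen 'kumtulseltu' matches the loan outcome 'kumtulseltu', not the inherited 'kamsulsels' — it skipped the early Zopanen changes, so it was borrowed from Rakulic.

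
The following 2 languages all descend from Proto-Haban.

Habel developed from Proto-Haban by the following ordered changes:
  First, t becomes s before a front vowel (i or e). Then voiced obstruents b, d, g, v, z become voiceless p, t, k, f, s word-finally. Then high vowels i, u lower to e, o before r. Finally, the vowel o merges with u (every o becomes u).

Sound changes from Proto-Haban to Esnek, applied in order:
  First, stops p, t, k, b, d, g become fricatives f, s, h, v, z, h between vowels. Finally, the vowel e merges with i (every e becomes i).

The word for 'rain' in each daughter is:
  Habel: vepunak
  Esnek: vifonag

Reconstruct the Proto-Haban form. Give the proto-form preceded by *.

Position 4: Habel has u, Esnek has o. Esnek preserves o here (none of its changes turn any other segment into o), so the proto-segment is *o.
Position 7: Habel has k, Esnek has g. Esnek preserves g here (none of its changes turn any other segment into g), so the proto-segment is *g.
Position 3: Habel has p, Esnek has f. Taking the neighbouring segments as reconstructed: Habel p can only go back to *p; Esnek f could go back to *p or *f — the one source consistent with every daughter is *p.
Verify the candidate proto-form against each daughter:
Habel: *veponag > veponak > vepunak  (by final devoicing, vowel merger)
Esnek: *veponag > vefonag > vifonag  (by intervocalic lenition, vowel merger)
Only *veponag yields all of Habel vepunak, Esnek vifonag.

*veponag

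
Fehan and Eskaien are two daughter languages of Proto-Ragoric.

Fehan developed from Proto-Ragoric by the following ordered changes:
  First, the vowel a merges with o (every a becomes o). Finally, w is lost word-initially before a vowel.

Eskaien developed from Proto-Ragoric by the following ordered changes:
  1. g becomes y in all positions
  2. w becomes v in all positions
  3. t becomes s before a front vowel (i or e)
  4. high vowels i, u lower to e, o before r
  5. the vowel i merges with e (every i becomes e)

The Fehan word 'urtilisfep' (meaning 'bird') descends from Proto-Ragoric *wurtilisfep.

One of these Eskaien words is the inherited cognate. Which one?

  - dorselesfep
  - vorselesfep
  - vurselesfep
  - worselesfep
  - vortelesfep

vorselesfep

Eskaien: start from *wurtilisfep.
  rule 1: no change — wurtilisfep
  rule 2 (unconditioned shift): wurtilisfep → vurtilisfep
  rule 3 (palatalisation): vurtilisfep → vursilisfep
  rule 4 (pre-rhotic lowering): vursilisfep → vorsilisfep
  rule 5 (vowel merger): vorsilisfep → vorselesfep
  ⇒ Eskaien vorselesfep
The other candidates each miss or misapply at least one Eskaien change.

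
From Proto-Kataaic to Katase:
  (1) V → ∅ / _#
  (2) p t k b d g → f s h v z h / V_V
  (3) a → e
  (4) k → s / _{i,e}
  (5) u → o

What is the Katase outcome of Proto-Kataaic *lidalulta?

Katase: *lidalulta > lidalult > lizalult > lizelult > lizelolt  (by apocope, intervocalic lenition, vowel merger, vowel merger)

lizelolt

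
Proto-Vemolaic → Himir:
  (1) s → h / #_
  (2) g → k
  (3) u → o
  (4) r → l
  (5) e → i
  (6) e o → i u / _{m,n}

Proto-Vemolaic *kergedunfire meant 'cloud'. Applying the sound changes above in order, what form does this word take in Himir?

Himir: *kergedunfire
  kergedunfire (rule 1 does not apply)
  kergedunfire → kerkedunfire   [unconditioned shift]
  kerkedunfire → kerkedonfire   [vowel merger]
  kerkedonfire → kelkedonfile   [unconditioned shift]
  kelkedonfile → kilkidonfili   [vowel merger]
  kilkidonfili → kilkidunfili   [pre-nasal raising]
  giving Himir kilkidunfili.

kilkidunfili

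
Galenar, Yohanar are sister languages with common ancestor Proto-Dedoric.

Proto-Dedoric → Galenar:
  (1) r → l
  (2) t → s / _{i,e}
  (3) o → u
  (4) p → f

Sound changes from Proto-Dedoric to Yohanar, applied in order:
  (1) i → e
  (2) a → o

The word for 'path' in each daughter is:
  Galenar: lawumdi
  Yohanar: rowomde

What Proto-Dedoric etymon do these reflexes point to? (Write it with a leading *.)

*rawomdi

Position 2: Galenar has a, Yohanar has o. Galenar preserves a here (none of its changes turn any other segment into a), so the proto-segment is *a.
Position 7: Galenar has i, Yohanar has e. Galenar preserves i here (none of its changes turn any other segment into i), so the proto-segment is *i.
Verify the candidate proto-form against each daughter:
Galenar: start from *rawomdi.
  rule 1 (unconditioned shift): rawomdi → lawomdi
  rule 2: no change — lawomdi
  rule 3 (vowel merger): lawomdi → lawumdi
  rule 4: no change — lawumdi
  ⇒ Galenar lawumdi
Yohanar: *rawomdi
  rawomdi → rawomde   [vowel merger]
  rawomde → rowomde   [vowel merger]
  giving Yohanar rowomde.
No other proto-form is consistent with every reflex, so the reconstruction is *rawomdi.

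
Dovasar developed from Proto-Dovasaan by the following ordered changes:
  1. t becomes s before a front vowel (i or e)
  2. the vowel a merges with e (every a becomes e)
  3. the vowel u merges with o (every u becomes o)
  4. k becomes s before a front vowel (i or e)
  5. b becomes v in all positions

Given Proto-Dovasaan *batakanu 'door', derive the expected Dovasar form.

Dovasar: *batakanu > betekenu > betekeno > beteseno > veteseno  (by vowel merger, vowel merger, palatalisation, unconditioned shift)

veteseno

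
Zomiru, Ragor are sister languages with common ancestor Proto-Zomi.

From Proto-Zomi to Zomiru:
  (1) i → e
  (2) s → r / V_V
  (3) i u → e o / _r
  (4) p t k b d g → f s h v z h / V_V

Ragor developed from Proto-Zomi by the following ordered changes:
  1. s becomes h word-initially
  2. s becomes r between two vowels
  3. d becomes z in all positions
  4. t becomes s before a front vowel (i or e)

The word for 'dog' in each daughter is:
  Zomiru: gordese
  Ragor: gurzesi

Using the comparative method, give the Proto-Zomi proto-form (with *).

Position 2: Zomiru has o, Ragor has u. Ragor preserves u here (none of its changes turn any other segment into u), so the proto-segment is *u.
Position 4: Zomiru has d, Ragor has z. Zomiru preserves d here (none of its changes turn any other segment into d), so the proto-segment is *d.
This points to *gurdeti. Verify forward in each daughter:
Zomiru: start from *gurdeti.
  rule 1 (vowel merger): gurdeti → gurdete
  rule 2: no change — gurdete
  rule 3 (pre-rhotic lowering): gurdete → gordete
  rule 4 (intervocalic lenition): gordete → gordese
  ⇒ Zomiru gordese
Ragor: start from *gurdeti.
  rule 1: no change — gurdeti
  rule 2: no change — gurdeti
  rule 3 (unconditioned shift): gurdeti → gurzeti
  rule 4 (palatalisation): gurzeti → gurzesi
  ⇒ Ragor gurzesi
Only *gurdeti yields all of Zomiru gordese, Ragor gurzesi.

*gurdeti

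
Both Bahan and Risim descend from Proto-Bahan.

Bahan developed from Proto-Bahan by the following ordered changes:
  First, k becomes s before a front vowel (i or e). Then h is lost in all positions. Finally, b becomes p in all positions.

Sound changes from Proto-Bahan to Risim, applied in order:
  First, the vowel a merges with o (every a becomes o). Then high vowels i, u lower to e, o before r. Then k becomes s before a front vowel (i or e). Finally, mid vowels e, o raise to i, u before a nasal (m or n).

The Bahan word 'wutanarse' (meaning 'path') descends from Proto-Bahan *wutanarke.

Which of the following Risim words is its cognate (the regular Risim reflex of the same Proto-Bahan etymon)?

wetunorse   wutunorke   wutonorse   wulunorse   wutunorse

wutunorse

Risim: *wutanarke > wutonorke > wutonorse > wutunorse  (by vowel merger, palatalisation, pre-nasal raising)
Among the options, 'wutunorse' alone shows every Risim change applied in order.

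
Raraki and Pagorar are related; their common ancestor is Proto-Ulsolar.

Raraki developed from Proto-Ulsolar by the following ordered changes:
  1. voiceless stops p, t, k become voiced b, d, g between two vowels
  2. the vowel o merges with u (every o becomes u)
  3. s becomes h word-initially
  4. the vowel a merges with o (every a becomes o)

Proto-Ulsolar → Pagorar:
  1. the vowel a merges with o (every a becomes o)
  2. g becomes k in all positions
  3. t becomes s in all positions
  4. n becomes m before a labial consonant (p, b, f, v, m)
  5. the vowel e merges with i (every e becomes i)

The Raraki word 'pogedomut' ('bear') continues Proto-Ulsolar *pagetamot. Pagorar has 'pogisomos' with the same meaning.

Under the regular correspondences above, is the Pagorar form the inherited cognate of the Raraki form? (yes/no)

Derive the expected Pagorar reflex of *pagetamot:
Pagorar: start from *pagetamot.
  rule 1 (vowel merger): pagetamot → pogetomot
  rule 2 (unconditioned shift): pogetomot → poketomot
  rule 3 (unconditioned shift): poketomot → pokesomos
  rule 4: no change — pokesomos
  rule 5 (vowel merger): pokesomos → pokisomos
  ⇒ Pagorar pokisomos
The regular Pagorar reflex would be 'pokisomos', but the attested form is 'pogisomos'. The correspondence is irregular, so they are not cognates (the Pagorar form has a different source).

no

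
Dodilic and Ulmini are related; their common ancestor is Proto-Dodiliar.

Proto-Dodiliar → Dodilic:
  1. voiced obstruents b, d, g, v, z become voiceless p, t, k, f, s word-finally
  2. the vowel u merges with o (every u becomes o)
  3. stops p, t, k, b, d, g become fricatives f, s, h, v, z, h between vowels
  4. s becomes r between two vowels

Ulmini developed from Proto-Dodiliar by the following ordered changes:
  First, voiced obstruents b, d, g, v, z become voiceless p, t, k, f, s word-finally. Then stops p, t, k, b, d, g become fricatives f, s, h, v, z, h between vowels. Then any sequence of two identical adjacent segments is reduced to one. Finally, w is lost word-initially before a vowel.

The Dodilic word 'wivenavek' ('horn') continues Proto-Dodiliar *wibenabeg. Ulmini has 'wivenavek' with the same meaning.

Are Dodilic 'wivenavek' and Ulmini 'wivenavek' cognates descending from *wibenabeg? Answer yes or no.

no

Derive the expected Ulmini reflex of *wibenabeg:
Ulmini: *wibenabeg > wibenabek > wivenavek > ivenavek  (by final devoicing, intervocalic lenition, glide loss)
The regular Ulmini reflex would be 'ivenavek', but the attested form is 'wivenavek'. The correspondence is irregular, so they are not cognates (the Ulmini form has a different source).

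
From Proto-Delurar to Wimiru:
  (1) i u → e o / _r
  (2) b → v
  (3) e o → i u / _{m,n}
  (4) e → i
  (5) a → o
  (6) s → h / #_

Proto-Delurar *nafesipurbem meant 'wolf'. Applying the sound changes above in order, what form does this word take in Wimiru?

nofisiporvim

Wimiru: *nafesipurbem > nafesiporbem > nafesiporvem > nafesiporvim > nafisiporvim > nofisiporvim  (by pre-rhotic lowering, unconditioned shift, pre-nasal raising, vowel merger, vowel merger)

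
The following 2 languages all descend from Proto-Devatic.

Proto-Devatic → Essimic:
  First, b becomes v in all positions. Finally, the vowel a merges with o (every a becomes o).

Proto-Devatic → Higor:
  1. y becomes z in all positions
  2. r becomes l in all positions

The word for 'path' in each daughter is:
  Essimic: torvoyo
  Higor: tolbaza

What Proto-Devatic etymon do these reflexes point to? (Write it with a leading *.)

Position 4: Essimic has v, Higor has b. Higor preserves b here (none of its changes turn any other segment into b), so the proto-segment is *b.
Position 7: Essimic has o, Higor has a. Higor preserves a here (none of its changes turn any other segment into a), so the proto-segment is *a.
Position 3: Essimic has r, Higor has l. Essimic preserves r here (none of its changes turn any other segment into r), so the proto-segment is *r.
This points to *torbaya. Verify forward in each daughter:
Essimic: *torbaya
  torbaya → torvaya   [unconditioned shift]
  torvaya → torvoyo   [vowel merger]
  giving Essimic torvoyo.
Higor: *torbaya > torbaza > tolbaza  (by unconditioned shift, unconditioned shift)
*torbaya is the unique common source.

*torbaya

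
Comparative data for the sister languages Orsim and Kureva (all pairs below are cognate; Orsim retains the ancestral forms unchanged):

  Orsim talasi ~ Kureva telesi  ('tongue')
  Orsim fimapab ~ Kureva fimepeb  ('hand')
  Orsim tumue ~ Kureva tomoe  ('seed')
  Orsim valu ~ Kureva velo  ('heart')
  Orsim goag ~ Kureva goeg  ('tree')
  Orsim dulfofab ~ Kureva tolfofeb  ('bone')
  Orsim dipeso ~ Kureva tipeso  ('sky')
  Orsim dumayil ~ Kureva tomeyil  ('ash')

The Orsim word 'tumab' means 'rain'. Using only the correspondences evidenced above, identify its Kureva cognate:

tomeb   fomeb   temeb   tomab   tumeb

tumue ~ tomoe, dumayil ~ tomeyil — Orsim u corresponds to Kureva o after a consonant, before a nasal.
fimapab ~ fimepeb, dulfofab ~ tolfofeb — Orsim a corresponds to Kureva e after a consonant, before a labial obstruent.
Applying these to Orsim 'tumab':
  tumab → tomab   (u→o after a consonant, before a nasal)
  tomab → tomeb   (a→e after a consonant, before a labial obstruent)
So the Kureva cognate is 'tomeb'.

tomeb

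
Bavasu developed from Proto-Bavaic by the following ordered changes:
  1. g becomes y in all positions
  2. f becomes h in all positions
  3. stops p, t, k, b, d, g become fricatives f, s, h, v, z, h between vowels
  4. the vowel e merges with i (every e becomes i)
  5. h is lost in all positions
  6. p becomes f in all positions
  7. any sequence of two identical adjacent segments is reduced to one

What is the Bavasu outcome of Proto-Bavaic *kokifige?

koiyi

Bavasu: *kokifige
  kokifige → kokifiye   [unconditioned shift]
  kokifiye → kokihiye   [unconditioned shift]
  kokihiye → kohihiye   [intervocalic lenition]
  kohihiye → kohihiyi   [vowel merger]
  kohihiyi → koiiyi   [h-loss]
  koiiyi (rule 6 does not apply)
  koiiyi → koiyi   [degemination]
  giving Bavasu koiyi.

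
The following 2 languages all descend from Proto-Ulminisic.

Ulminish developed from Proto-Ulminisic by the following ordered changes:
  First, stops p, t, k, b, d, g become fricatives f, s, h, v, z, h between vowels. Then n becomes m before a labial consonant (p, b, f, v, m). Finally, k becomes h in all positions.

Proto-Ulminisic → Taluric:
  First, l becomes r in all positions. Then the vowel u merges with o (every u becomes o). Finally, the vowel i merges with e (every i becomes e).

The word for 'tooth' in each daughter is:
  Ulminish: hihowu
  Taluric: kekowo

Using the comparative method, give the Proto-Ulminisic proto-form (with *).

Position 2: Ulminish has i, Taluric has e. Ulminish preserves i here (none of its changes turn any other segment into i), so the proto-segment is *i.
Position 1: Ulminish has h, Taluric has k. Taluric preserves k here (none of its changes turn any other segment into k), so the proto-segment is *k.
Continuing position by position gives *kikowu; check it forward:
Ulminish: *kikowu > kihowu > hihowu  (by intervocalic lenition, unconditioned shift)
Taluric: *kikowu > kikowo > kekowo  (by vowel merger, vowel merger)
Only *kikowu yields all of Ulminish hihowu, Taluric kekowo.

*kikowu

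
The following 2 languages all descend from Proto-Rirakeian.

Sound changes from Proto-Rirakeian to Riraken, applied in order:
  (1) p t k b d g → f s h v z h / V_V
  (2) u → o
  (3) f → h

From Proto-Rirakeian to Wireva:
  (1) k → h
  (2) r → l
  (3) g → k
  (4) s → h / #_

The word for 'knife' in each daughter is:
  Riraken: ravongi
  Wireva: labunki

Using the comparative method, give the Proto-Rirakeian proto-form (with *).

Position 4: Riraken has o, Wireva has u. Wireva preserves u here (none of its changes turn any other segment into u), so the proto-segment is *u.
Position 1: Riraken has r, Wireva has l. Riraken preserves r here (none of its changes turn any other segment into r), so the proto-segment is *r.
Continuing position by position gives *rabungi; check it forward:
Riraken: *rabungi
  rabungi → ravungi   [intervocalic lenition]
  ravungi → ravongi   [vowel merger]
  ravongi (rule 3 does not apply)
  giving Riraken ravongi.
Wireva: *rabungi > labungi > labunki  (by unconditioned shift, unconditioned shift)
Only *rabungi yields all of Riraken ravongi, Wireva labunki.

*rabungi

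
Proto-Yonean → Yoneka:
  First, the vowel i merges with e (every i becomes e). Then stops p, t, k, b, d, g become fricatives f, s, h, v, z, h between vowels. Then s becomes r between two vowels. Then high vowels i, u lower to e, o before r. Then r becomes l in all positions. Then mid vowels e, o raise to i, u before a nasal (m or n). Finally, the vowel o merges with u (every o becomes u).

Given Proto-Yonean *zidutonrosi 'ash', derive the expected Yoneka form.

zezulunlule

Yoneka: *zidutonrosi
  zidutonrosi → zedutonrose   [vowel merger]
  zedutonrose → zezusonrose   [intervocalic lenition]
  zezusonrose → zezuronrore   [rhotacism]
  zezuronrore → zezoronrore   [pre-rhotic lowering]
  zezoronrore → zezolonlole   [unconditioned shift]
  zezolonlole → zezolunlole   [pre-nasal raising]
  zezolunlole → zezulunlule   [vowel merger]
  giving Yoneka zezulunlule.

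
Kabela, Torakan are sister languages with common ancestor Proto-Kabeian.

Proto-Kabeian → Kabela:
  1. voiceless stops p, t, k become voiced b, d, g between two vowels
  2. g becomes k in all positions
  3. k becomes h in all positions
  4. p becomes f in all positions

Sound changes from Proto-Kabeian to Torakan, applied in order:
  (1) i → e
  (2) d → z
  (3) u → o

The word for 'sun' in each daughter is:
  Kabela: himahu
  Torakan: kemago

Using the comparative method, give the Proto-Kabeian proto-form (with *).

*kimagu

Position 5: Kabela has h, Torakan has g. Torakan preserves g here (none of its changes turn any other segment into g), so the proto-segment is *g.
Position 1: Kabela has h, Torakan has k. Torakan preserves k here (none of its changes turn any other segment into k), so the proto-segment is *k.
This points to *kimagu. Verify forward in each daughter:
Kabela: *kimagu > kimaku > himahu  (by unconditioned shift, unconditioned shift)
Torakan: start from *kimagu.
  rule 1 (vowel merger): kimagu → kemagu
  rule 2: no change — kemagu
  rule 3 (vowel merger): kemagu → kemago
  ⇒ Torakan kemago
No other proto-form is consistent with every reflex, so the reconstruction is *kimagu.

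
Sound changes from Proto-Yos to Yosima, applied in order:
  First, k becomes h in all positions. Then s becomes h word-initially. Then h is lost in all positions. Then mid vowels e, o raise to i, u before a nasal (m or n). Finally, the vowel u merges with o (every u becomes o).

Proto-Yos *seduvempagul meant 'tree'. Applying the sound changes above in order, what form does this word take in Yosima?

Yosima: *seduvempagul > heduvempagul > eduvempagul > eduvimpagul > edovimpagol  (by debuccalisation, h-loss, pre-nasal raising, vowel merger)

edovimpagol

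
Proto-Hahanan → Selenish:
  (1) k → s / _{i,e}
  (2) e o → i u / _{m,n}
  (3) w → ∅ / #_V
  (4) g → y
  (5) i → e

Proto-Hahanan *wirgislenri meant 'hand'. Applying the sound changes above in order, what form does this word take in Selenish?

eryeslenre

Selenish: start from *wirgislenri.
  rule 1: no change — wirgislenri
  rule 2 (pre-nasal raising): wirgislenri → wirgislinri
  rule 3 (glide loss): wirgislinri → irgislinri
  rule 4 (unconditioned shift): irgislinri → iryislinri
  rule 5 (vowel merger): iryislinri → eryeslenre
  ⇒ Selenish eryeslenre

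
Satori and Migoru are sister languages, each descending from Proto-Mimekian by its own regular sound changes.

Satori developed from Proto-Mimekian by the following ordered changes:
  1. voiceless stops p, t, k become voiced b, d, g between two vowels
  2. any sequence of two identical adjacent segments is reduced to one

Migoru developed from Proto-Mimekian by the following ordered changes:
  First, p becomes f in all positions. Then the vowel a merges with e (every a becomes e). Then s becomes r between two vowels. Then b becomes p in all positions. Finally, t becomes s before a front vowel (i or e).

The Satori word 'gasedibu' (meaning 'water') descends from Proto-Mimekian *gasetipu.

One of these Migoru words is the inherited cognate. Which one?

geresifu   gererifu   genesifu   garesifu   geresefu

Migoru: *gasetipu
  gasetipu → gasetifu   [unconditioned shift]
  gasetifu → gesetifu   [vowel merger]
  gesetifu → geretifu   [rhotacism]
  geretifu (rule 4 does not apply)
  geretifu → geresifu   [palatalisation]
  giving Migoru geresifu.
Among the options, 'geresifu' alone shows every Migoru change applied in order.

geresifu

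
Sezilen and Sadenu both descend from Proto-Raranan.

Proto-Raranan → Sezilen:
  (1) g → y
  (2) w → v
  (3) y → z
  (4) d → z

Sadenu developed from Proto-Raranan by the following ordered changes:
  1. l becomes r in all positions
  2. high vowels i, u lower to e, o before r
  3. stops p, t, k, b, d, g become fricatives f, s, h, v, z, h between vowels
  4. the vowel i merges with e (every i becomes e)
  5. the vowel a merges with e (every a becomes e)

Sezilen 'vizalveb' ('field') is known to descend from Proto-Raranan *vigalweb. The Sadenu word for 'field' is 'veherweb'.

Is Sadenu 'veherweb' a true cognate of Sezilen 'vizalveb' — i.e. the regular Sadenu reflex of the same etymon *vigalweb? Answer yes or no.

Derive the expected Sadenu reflex of *vigalweb:
Sadenu: *vigalweb > vigarweb > viharweb > veharweb > veherweb  (by unconditioned shift, intervocalic lenition, vowel merger, vowel merger)
Sadenu 'veherweb' matches the regular reflex exactly, so the pair is cognate.

yes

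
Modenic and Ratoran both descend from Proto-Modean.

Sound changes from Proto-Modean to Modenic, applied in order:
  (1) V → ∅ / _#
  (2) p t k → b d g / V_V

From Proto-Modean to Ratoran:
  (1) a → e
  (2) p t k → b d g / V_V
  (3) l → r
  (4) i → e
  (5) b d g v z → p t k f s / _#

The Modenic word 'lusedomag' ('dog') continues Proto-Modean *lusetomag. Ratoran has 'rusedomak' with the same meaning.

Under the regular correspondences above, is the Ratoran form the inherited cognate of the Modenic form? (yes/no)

Derive the expected Ratoran reflex of *lusetomag:
Ratoran: start from *lusetomag.
  rule 1 (vowel merger): lusetomag → lusetomeg
  rule 2 (intervocalic voicing): lusetomeg → lusedomeg
  rule 3 (unconditioned shift): lusedomeg → rusedomeg
  rule 4: no change — rusedomeg
  rule 5 (final devoicing): rusedomeg → rusedomek
  ⇒ Ratoran rusedomek
The regular Ratoran reflex would be 'rusedomek', but the attested form is 'rusedomak'. The correspondence is irregular, so they are not cognates (the Ratoran form has a different source).

no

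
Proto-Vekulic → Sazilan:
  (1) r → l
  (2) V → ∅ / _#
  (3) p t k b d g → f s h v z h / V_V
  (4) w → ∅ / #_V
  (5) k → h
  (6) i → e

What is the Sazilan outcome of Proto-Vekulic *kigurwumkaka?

Sazilan: start from *kigurwumkaka.
  rule 1 (unconditioned shift): kigurwumkaka → kigulwumkaka
  rule 2 (apocope): kigulwumkaka → kigulwumkak
  rule 3 (intervocalic lenition): kigulwumkak → kihulwumkak
  rule 4: no change — kihulwumkak
  rule 5 (unconditioned shift): kihulwumkak → hihulwumhah
  rule 6 (vowel merger): hihulwumhah → hehulwumhah
  ⇒ Sazilan hehulwumhah

hehulwumhah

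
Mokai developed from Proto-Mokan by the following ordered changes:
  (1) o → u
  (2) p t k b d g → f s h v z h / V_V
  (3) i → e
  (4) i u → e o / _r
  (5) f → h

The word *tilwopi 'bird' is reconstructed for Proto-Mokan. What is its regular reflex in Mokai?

Mokai: start from *tilwopi.
  rule 1 (vowel merger): tilwopi → tilwupi
  rule 2 (intervocalic lenition): tilwupi → tilwufi
  rule 3 (vowel merger): tilwufi → telwufe
  rule 4: no change — telwufe
  rule 5 (unconditioned shift): telwufe → telwuhe
  ⇒ Mokai telwuhe

telwuhe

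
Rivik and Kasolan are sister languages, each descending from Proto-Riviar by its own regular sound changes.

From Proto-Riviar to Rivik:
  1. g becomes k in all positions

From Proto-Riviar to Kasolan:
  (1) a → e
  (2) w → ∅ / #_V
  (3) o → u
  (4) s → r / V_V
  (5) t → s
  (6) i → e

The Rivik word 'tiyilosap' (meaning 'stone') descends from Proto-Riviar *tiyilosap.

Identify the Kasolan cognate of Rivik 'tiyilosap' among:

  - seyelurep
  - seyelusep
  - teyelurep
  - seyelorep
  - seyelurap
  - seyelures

seyelurep

Kasolan: *tiyilosap > tiyilosep > tiyilusep > tiyilurep > siyilurep > seyelurep  (by vowel merger, vowel merger, rhotacism, unconditioned shift, vowel merger)
Only 'seyelurep' matches the regular Kasolan development of *tiyilosap.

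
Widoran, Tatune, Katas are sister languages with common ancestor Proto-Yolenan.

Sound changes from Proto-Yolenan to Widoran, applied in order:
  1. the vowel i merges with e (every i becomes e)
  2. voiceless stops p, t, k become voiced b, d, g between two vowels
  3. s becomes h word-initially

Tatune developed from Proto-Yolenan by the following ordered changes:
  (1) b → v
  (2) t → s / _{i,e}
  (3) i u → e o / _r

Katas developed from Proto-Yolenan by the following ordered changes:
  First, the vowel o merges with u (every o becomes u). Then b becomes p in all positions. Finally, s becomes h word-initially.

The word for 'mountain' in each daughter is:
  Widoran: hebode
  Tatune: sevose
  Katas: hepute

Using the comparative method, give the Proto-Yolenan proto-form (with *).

Position 1: Widoran has h, Tatune has s, Katas has h. Taking the neighbouring segments as reconstructed: Widoran h could go back to *s or *h; Tatune s could go back to *t or *s; Katas h could go back to *s or *h — the one source consistent with every daughter is *s.
Position 4: Widoran has o, Tatune has o, Katas has u. Widoran preserves o here (none of its changes turn any other segment into o), so the proto-segment is *o.
Position 3: Widoran has b, Tatune has v, Katas has p. Taking the neighbouring segments as reconstructed: Widoran b could go back to *p or *b; Tatune v could go back to *b or *v; Katas p could go back to *p or *b — the one source consistent with every daughter is *b.
Continuing position by position gives *sebote; check it forward:
Widoran: start from *sebote.
  rule 1: no change — sebote
  rule 2 (intervocalic voicing): sebote → sebode
  rule 3 (debuccalisation): sebode → hebode
  ⇒ Widoran hebode
Tatune: *sebote
  sebote → sevote   [unconditioned shift]
  sevote → sevose   [palatalisation]
  sevose (rule 3 does not apply)
  giving Tatune sevose.
Katas: *sebote > sebute > sepute > hepute  (by vowel merger, unconditioned shift, debuccalisation)
Only *sebote yields all of Widoran hebode, Tatune sevose, Katas hepute.

*sebote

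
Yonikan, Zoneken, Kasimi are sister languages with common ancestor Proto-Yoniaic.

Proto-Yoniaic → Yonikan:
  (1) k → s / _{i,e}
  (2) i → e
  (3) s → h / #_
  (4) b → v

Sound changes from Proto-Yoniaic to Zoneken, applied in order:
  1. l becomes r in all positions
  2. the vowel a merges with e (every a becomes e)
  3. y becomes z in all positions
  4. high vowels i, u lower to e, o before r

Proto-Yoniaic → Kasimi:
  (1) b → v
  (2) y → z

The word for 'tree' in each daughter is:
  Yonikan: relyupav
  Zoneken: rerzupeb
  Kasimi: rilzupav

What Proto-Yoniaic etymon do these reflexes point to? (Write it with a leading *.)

*rilyupab

Position 2: Yonikan has e, Zoneken has e, Kasimi has i. Kasimi preserves i here (none of its changes turn any other segment into i), so the proto-segment is *i.
Position 8: Yonikan has v, Zoneken has b, Kasimi has v. Zoneken preserves b here (none of its changes turn any other segment into b), so the proto-segment is *b.
Position 4: Yonikan has y, Zoneken has z, Kasimi has z. Yonikan preserves y here (none of its changes turn any other segment into y), so the proto-segment is *y.
This points to *rilyupab. Verify forward in each daughter:
Yonikan: *rilyupab
  rilyupab (rule 1 does not apply)
  rilyupab → relyupab   [vowel merger]
  relyupab (rule 3 does not apply)
  relyupab → relyupav   [unconditioned shift]
  giving Yonikan relyupav.
Zoneken: start from *rilyupab.
  rule 1 (unconditioned shift): rilyupab → riryupab
  rule 2 (vowel merger): riryupab → riryupeb
  rule 3 (unconditioned shift): riryupeb → rirzupeb
  rule 4 (pre-rhotic lowering): rirzupeb → rerzupeb
  ⇒ Zoneken rerzupeb
Kasimi: *rilyupab > rilyupav > rilzupav  (by unconditioned shift, unconditioned shift)
No other proto-form is consistent with every reflex, so the reconstruction is *rilyupab.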